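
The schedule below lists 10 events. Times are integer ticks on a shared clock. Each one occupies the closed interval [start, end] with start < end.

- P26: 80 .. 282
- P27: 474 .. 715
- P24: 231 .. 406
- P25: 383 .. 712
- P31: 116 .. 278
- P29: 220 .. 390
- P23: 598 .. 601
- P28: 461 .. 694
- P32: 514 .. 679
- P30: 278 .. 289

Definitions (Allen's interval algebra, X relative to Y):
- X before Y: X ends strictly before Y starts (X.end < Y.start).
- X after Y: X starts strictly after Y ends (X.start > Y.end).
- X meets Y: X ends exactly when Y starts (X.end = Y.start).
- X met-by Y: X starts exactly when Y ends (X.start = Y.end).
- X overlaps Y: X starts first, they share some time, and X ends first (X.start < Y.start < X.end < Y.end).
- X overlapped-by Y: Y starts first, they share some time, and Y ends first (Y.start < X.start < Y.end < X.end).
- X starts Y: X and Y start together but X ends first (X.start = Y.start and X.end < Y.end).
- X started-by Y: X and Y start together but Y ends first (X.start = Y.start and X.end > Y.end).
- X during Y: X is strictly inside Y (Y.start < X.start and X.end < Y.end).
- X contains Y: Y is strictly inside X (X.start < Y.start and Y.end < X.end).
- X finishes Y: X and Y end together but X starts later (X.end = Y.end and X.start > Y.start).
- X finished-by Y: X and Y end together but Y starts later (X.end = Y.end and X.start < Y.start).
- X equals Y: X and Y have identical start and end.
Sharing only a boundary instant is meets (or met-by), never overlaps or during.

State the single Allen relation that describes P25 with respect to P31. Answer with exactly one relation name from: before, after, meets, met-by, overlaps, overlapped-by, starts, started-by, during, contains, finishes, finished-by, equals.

P25 = [383, 712]; P31 = [116, 278].
Compare endpoints: P25.start > P31.start, P25.start > P31.end, P25.end > P31.start, P25.end > P31.end.
That pattern is 'after'.

after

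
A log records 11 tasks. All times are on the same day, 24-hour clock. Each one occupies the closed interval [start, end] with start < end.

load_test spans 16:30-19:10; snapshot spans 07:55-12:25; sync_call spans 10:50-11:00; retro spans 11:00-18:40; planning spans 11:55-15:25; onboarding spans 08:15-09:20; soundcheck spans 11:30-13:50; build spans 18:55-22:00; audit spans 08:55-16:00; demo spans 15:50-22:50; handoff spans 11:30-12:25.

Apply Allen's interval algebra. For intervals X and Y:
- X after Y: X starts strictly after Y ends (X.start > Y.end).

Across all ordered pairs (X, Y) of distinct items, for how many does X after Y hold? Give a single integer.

Checking all 110 ordered pairs for relation 'after'; matching pairs in alphabetical order:
(build, audit): build after audit ✓
(build, handoff): build after handoff ✓
(build, onboarding): build after onboarding ✓
(build, planning): build after planning ✓
(build, retro): build after retro ✓
(build, snapshot): build after snapshot ✓
(build, soundcheck): build after soundcheck ✓
(build, sync_call): build after sync_call ✓
(demo, handoff): demo after handoff ✓
(demo, onboarding): demo after onboarding ✓
(demo, planning): demo after planning ✓
(demo, snapshot): demo after snapshot ✓
(demo, soundcheck): demo after soundcheck ✓
(demo, sync_call): demo after sync_call ✓
(handoff, onboarding): handoff after onboarding ✓
(handoff, sync_call): handoff after sync_call ✓
(load_test, audit): load_test after audit ✓
(load_test, handoff): load_test after handoff ✓
(load_test, onboarding): load_test after onboarding ✓
(load_test, planning): load_test after planning ✓
(load_test, snapshot): load_test after snapshot ✓
(load_test, soundcheck): load_test after soundcheck ✓
(load_test, sync_call): load_test after sync_call ✓
(planning, onboarding): planning after onboarding ✓
... plus 5 further pairs not listed.
Count: 29.

29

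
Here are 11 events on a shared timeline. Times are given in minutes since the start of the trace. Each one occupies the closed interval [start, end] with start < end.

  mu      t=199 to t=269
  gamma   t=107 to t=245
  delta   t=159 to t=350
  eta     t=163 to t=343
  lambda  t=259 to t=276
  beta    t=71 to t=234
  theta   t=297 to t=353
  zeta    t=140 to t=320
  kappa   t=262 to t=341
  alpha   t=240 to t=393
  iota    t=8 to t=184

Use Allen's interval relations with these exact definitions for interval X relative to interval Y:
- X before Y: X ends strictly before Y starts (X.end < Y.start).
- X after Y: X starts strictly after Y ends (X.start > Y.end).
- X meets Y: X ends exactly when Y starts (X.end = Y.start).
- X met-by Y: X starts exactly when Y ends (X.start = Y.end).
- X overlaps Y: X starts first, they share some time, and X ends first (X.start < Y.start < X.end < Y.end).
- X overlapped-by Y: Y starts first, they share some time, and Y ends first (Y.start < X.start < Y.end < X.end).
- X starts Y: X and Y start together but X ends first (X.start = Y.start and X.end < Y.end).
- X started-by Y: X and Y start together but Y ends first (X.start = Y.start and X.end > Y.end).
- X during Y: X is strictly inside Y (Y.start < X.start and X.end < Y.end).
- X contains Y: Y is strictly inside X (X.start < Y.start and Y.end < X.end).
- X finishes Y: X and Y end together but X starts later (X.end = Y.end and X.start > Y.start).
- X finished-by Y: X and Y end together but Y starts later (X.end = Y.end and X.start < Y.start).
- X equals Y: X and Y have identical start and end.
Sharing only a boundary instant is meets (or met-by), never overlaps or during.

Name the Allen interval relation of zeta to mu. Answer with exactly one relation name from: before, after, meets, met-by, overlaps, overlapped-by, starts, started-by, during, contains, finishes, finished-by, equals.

contains

zeta = [t=140, t=320]; mu = [t=199, t=269].
Compare endpoints: zeta.start < mu.start, zeta.start < mu.end, zeta.end > mu.start, zeta.end > mu.end.
That pattern is 'contains'.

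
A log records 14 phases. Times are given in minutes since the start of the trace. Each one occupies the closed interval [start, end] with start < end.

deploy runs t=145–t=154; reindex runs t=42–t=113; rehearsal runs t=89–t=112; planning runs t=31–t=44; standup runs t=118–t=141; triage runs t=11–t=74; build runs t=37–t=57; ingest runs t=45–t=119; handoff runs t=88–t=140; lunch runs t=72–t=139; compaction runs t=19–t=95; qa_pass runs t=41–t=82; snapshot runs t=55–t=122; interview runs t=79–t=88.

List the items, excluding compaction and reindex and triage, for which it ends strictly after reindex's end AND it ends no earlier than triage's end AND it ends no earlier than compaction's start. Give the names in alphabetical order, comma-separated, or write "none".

deploy, handoff, ingest, lunch, snapshot, standup

Conditions: its end is strictly after reindex's end (X.end > t=113) AND its end is no earlier than triage's end (X.end >= t=74) AND its end is no earlier than compaction's start (X.end >= t=19).
build: end t=57 > t=113? ✗; end t=57 >= t=74? ✗; end t=57 >= t=19? ✓ → no.
deploy: end t=154 > t=113? ✓; end t=154 >= t=74? ✓; end t=154 >= t=19? ✓ → yes.
handoff: end t=140 > t=113? ✓; end t=140 >= t=74? ✓; end t=140 >= t=19? ✓ → yes.
ingest: end t=119 > t=113? ✓; end t=119 >= t=74? ✓; end t=119 >= t=19? ✓ → yes.
interview: end t=88 > t=113? ✗; end t=88 >= t=74? ✓; end t=88 >= t=19? ✓ → no.
lunch: end t=139 > t=113? ✓; end t=139 >= t=74? ✓; end t=139 >= t=19? ✓ → yes.
planning: end t=44 > t=113? ✗; end t=44 >= t=74? ✗; end t=44 >= t=19? ✓ → no.
qa_pass: end t=82 > t=113? ✗; end t=82 >= t=74? ✓; end t=82 >= t=19? ✓ → no.
rehearsal: end t=112 > t=113? ✗; end t=112 >= t=74? ✓; end t=112 >= t=19? ✓ → no.
snapshot: end t=122 > t=113? ✓; end t=122 >= t=74? ✓; end t=122 >= t=19? ✓ → yes.
standup: end t=141 > t=113? ✓; end t=141 >= t=74? ✓; end t=141 >= t=19? ✓ → yes.
Result: deploy, handoff, ingest, lunch, snapshot, standup.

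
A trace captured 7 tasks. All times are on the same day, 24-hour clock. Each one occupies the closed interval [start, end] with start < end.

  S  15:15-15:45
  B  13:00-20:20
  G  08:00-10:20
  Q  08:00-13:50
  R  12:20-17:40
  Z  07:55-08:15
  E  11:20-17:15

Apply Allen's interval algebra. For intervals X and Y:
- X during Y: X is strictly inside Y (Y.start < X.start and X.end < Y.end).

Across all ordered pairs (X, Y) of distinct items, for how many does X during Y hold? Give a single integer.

3

Checking all 42 ordered pairs for relation 'during'; matching pairs in alphabetical order:
(S, B): S during B ✓
(S, E): S during E ✓
(S, R): S during R ✓
Count: 3.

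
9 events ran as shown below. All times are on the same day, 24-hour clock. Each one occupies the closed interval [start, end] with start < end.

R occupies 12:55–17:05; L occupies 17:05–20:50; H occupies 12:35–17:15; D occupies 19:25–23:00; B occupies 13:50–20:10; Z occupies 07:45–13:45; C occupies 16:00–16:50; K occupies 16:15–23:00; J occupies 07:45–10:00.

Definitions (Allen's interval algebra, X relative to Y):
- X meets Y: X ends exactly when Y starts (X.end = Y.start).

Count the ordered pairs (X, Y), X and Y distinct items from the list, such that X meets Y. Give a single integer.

1

Checking all 72 ordered pairs for relation 'meets'; matching pairs in alphabetical order:
(R, L): R meets L ✓
Count: 1.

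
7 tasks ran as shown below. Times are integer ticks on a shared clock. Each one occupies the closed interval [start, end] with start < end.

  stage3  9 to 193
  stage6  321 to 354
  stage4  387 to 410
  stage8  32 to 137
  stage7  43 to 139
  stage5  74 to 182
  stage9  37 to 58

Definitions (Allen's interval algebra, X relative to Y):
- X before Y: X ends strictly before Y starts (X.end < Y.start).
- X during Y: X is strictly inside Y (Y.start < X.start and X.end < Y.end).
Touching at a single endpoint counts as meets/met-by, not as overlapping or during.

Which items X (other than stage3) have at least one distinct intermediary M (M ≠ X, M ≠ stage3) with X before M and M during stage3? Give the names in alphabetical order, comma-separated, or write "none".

stage9

Target stage3 = [9, 193].
Intermediaries M with M during stage3: stage5, stage7, stage8, stage9.
Via stage5 — items with X before stage5: stage9.
Via stage7 — items with X before stage7: none.
Via stage8 — items with X before stage8: none.
Via stage9 — items with X before stage9: none.
Union: stage9.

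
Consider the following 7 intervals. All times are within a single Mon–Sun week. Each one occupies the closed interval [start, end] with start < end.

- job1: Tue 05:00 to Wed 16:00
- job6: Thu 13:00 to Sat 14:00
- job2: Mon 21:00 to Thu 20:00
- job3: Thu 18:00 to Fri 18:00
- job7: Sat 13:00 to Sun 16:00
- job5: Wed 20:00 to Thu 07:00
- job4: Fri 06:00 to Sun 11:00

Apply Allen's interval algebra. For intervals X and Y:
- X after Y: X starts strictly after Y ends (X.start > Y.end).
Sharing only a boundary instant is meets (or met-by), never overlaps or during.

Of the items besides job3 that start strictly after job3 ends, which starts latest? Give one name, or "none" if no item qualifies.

job7

Target job3 = [Thu 18:00, Fri 18:00].
job1 [Tue 05:00, Wed 16:00] → before → excluded.
job2 [Mon 21:00, Thu 20:00] → overlaps → excluded.
job4 [Fri 06:00, Sun 11:00] → overlapped-by → excluded.
job5 [Wed 20:00, Thu 07:00] → before → excluded.
job6 [Thu 13:00, Sat 14:00] → contains → excluded.
job7 [Sat 13:00, Sun 16:00] → after → candidate.
Among candidates, latest start is Sat 13:00 → job7.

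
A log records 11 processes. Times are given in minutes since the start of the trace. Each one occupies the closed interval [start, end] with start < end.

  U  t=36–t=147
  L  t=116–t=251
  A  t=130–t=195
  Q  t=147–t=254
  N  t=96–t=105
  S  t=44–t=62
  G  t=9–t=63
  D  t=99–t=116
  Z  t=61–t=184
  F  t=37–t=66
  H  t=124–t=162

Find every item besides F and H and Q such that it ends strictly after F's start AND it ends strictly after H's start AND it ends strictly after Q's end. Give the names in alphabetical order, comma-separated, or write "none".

Conditions: its end is strictly after F's start (X.end > t=37) AND its end is strictly after H's start (X.end > t=124) AND its end is strictly after Q's end (X.end > t=254).
A: end t=195 > t=37? ✓; end t=195 > t=124? ✓; end t=195 > t=254? ✗ → no.
D: end t=116 > t=37? ✓; end t=116 > t=124? ✗; end t=116 > t=254? ✗ → no.
G: end t=63 > t=37? ✓; end t=63 > t=124? ✗; end t=63 > t=254? ✗ → no.
L: end t=251 > t=37? ✓; end t=251 > t=124? ✓; end t=251 > t=254? ✗ → no.
N: end t=105 > t=37? ✓; end t=105 > t=124? ✗; end t=105 > t=254? ✗ → no.
S: end t=62 > t=37? ✓; end t=62 > t=124? ✗; end t=62 > t=254? ✗ → no.
U: end t=147 > t=37? ✓; end t=147 > t=124? ✓; end t=147 > t=254? ✗ → no.
Z: end t=184 > t=37? ✓; end t=184 > t=124? ✓; end t=184 > t=254? ✗ → no.
Result: none.

none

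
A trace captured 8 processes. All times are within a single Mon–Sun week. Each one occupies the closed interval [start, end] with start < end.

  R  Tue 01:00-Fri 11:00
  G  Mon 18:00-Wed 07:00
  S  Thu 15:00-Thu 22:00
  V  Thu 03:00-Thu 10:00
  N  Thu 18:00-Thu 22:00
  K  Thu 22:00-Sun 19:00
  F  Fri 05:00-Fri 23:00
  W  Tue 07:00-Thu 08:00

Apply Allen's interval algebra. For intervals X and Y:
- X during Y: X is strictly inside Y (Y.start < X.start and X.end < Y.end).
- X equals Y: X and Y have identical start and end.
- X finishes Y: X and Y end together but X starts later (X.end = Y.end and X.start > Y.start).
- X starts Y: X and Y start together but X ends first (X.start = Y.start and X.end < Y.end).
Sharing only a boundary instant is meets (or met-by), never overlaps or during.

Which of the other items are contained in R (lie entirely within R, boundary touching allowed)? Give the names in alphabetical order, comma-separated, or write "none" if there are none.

N, S, V, W

Target R = [Tue 01:00, Fri 11:00].
F [Fri 05:00, Fri 23:00] → overlapped-by → no.
G [Mon 18:00, Wed 07:00] → overlaps → no.
K [Thu 22:00, Sun 19:00] → overlapped-by → no.
N [Thu 18:00, Thu 22:00] → during → yes.
S [Thu 15:00, Thu 22:00] → during → yes.
V [Thu 03:00, Thu 10:00] → during → yes.
W [Tue 07:00, Thu 08:00] → during → yes.
Result: N, S, V, W.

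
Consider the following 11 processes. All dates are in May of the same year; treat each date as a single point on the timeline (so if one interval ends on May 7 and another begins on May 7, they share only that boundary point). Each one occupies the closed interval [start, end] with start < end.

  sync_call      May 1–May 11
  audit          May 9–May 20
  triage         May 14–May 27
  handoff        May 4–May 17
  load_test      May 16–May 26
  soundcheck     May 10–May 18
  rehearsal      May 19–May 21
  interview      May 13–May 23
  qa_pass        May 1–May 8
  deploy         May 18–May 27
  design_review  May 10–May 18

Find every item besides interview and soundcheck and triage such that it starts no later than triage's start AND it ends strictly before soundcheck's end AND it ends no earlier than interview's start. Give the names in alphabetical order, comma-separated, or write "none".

handoff

Conditions: its start is no later than triage's start (X.start <= May 14) AND its end is strictly before soundcheck's end (X.end < May 18) AND its end is no earlier than interview's start (X.end >= May 13).
audit: start May 9 <= May 14? ✓; end May 20 < May 18? ✗; end May 20 >= May 13? ✓ → no.
deploy: start May 18 <= May 14? ✗; end May 27 < May 18? ✗; end May 27 >= May 13? ✓ → no.
design_review: start May 10 <= May 14? ✓; end May 18 < May 18? ✗; end May 18 >= May 13? ✓ → no.
handoff: start May 4 <= May 14? ✓; end May 17 < May 18? ✓; end May 17 >= May 13? ✓ → yes.
load_test: start May 16 <= May 14? ✗; end May 26 < May 18? ✗; end May 26 >= May 13? ✓ → no.
qa_pass: start May 1 <= May 14? ✓; end May 8 < May 18? ✓; end May 8 >= May 13? ✗ → no.
rehearsal: start May 19 <= May 14? ✗; end May 21 < May 18? ✗; end May 21 >= May 13? ✓ → no.
sync_call: start May 1 <= May 14? ✓; end May 11 < May 18? ✓; end May 11 >= May 13? ✗ → no.
Result: handoff.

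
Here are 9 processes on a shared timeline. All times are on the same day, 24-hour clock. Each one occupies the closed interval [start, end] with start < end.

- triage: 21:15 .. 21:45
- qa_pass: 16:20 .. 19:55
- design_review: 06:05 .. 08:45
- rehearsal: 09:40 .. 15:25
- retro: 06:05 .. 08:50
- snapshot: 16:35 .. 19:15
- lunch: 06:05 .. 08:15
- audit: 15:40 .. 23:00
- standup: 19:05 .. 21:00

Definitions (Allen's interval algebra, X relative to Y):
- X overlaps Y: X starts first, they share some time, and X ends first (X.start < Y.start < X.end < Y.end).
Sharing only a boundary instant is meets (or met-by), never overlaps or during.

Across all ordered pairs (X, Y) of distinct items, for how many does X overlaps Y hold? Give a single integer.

2

Checking all 72 ordered pairs for relation 'overlaps'; matching pairs in alphabetical order:
(qa_pass, standup): qa_pass overlaps standup ✓
(snapshot, standup): snapshot overlaps standup ✓
Count: 2.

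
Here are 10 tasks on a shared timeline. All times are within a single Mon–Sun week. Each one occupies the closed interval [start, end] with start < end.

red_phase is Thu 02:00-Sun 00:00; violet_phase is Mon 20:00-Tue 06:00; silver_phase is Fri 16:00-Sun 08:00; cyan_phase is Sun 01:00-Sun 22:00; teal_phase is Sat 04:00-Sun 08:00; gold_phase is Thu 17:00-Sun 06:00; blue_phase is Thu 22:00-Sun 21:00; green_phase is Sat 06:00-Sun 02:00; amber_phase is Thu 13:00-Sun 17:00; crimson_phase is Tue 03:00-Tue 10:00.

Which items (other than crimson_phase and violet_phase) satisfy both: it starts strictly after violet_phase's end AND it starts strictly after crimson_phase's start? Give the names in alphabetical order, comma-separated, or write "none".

amber_phase, blue_phase, cyan_phase, gold_phase, green_phase, red_phase, silver_phase, teal_phase

Conditions: its start is strictly after violet_phase's end (X.start > Tue 06:00) AND its start is strictly after crimson_phase's start (X.start > Tue 03:00).
amber_phase: start Thu 13:00 > Tue 06:00? ✓; start Thu 13:00 > Tue 03:00? ✓ → yes.
blue_phase: start Thu 22:00 > Tue 06:00? ✓; start Thu 22:00 > Tue 03:00? ✓ → yes.
cyan_phase: start Sun 01:00 > Tue 06:00? ✓; start Sun 01:00 > Tue 03:00? ✓ → yes.
gold_phase: start Thu 17:00 > Tue 06:00? ✓; start Thu 17:00 > Tue 03:00? ✓ → yes.
green_phase: start Sat 06:00 > Tue 06:00? ✓; start Sat 06:00 > Tue 03:00? ✓ → yes.
red_phase: start Thu 02:00 > Tue 06:00? ✓; start Thu 02:00 > Tue 03:00? ✓ → yes.
silver_phase: start Fri 16:00 > Tue 06:00? ✓; start Fri 16:00 > Tue 03:00? ✓ → yes.
teal_phase: start Sat 04:00 > Tue 06:00? ✓; start Sat 04:00 > Tue 03:00? ✓ → yes.
Result: amber_phase, blue_phase, cyan_phase, gold_phase, green_phase, red_phase, silver_phase, teal_phase.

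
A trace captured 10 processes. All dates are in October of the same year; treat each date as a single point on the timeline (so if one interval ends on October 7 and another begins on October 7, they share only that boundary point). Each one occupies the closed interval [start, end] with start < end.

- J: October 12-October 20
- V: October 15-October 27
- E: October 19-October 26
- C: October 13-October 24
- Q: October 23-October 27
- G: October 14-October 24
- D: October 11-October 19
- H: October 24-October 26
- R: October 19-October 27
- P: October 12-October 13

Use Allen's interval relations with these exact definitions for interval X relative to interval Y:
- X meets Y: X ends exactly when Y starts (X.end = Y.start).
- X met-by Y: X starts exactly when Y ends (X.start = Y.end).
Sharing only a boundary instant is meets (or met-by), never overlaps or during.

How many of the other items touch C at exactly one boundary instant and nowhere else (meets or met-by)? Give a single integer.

2

Target C = [October 13, October 24].
D [October 11, October 19] → overlaps → no.
E [October 19, October 26] → overlapped-by → no.
G [October 14, October 24] → finishes → no.
H [October 24, October 26] → met-by → counts.
J [October 12, October 20] → overlaps → no.
P [October 12, October 13] → meets → counts.
Q [October 23, October 27] → overlapped-by → no.
R [October 19, October 27] → overlapped-by → no.
V [October 15, October 27] → overlapped-by → no.
Total: 2.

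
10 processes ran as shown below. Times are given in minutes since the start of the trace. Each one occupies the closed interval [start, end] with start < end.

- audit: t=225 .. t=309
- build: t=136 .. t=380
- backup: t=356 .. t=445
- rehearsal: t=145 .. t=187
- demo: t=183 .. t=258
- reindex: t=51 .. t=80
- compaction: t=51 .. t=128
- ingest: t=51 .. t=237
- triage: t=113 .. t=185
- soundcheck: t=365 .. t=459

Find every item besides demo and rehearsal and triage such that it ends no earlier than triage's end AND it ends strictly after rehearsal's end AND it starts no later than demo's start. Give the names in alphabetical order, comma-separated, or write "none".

build, ingest

Conditions: its end is no earlier than triage's end (X.end >= t=185) AND its end is strictly after rehearsal's end (X.end > t=187) AND its start is no later than demo's start (X.start <= t=183).
audit: end t=309 >= t=185? ✓; end t=309 > t=187? ✓; start t=225 <= t=183? ✗ → no.
backup: end t=445 >= t=185? ✓; end t=445 > t=187? ✓; start t=356 <= t=183? ✗ → no.
build: end t=380 >= t=185? ✓; end t=380 > t=187? ✓; start t=136 <= t=183? ✓ → yes.
compaction: end t=128 >= t=185? ✗; end t=128 > t=187? ✗; start t=51 <= t=183? ✓ → no.
ingest: end t=237 >= t=185? ✓; end t=237 > t=187? ✓; start t=51 <= t=183? ✓ → yes.
reindex: end t=80 >= t=185? ✗; end t=80 > t=187? ✗; start t=51 <= t=183? ✓ → no.
soundcheck: end t=459 >= t=185? ✓; end t=459 > t=187? ✓; start t=365 <= t=183? ✗ → no.
Result: build, ingest.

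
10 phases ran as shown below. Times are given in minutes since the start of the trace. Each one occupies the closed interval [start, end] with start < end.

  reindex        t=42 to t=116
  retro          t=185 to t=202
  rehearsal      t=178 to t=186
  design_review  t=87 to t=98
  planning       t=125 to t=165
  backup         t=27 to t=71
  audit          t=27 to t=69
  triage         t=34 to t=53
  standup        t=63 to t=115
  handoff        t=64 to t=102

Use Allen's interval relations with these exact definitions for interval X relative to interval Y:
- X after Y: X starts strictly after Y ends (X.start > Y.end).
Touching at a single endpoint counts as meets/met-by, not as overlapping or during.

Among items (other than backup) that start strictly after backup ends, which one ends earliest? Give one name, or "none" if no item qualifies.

Target backup = [t=27, t=71].
audit [t=27, t=69] → starts → excluded.
design_review [t=87, t=98] → after → candidate.
handoff [t=64, t=102] → overlapped-by → excluded.
planning [t=125, t=165] → after → candidate.
rehearsal [t=178, t=186] → after → candidate.
reindex [t=42, t=116] → overlapped-by → excluded.
retro [t=185, t=202] → after → candidate.
standup [t=63, t=115] → overlapped-by → excluded.
triage [t=34, t=53] → during → excluded.
Among candidates, earliest end is t=98 → design_review.

design_review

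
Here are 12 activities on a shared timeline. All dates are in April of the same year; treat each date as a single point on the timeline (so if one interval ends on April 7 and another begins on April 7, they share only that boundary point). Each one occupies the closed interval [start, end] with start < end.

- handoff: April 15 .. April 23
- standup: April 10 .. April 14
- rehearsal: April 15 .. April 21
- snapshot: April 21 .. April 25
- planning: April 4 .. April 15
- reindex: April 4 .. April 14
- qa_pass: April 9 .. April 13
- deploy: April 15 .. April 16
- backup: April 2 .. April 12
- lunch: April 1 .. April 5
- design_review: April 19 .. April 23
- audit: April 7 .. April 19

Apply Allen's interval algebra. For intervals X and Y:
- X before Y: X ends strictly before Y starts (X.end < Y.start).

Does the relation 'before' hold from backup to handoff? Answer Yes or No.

backup = [April 2, April 12], handoff = [April 15, April 23].
Actual relation of backup to handoff: before.
Asked whether 'before' holds → Yes.

Yes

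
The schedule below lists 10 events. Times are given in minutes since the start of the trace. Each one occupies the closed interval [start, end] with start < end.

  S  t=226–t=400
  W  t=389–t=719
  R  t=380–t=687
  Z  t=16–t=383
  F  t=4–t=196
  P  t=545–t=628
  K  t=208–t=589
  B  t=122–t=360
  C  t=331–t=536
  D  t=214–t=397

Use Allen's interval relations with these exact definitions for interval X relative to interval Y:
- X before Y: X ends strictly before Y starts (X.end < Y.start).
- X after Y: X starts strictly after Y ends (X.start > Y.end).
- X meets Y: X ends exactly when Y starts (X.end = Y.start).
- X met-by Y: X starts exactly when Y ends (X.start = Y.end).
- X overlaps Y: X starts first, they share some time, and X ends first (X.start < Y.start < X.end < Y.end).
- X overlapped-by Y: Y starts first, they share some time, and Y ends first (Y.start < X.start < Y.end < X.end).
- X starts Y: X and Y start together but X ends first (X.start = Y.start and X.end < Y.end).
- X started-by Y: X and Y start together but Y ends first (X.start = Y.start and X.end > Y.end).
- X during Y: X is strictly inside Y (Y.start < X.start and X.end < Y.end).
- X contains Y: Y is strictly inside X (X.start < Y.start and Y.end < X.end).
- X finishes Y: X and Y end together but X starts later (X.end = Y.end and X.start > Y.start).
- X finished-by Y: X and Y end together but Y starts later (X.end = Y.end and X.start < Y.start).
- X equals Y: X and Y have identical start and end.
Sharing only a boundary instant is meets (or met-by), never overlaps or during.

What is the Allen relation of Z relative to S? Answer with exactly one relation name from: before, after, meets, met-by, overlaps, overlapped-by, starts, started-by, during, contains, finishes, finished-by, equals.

overlaps

Z = [t=16, t=383]; S = [t=226, t=400].
Compare endpoints: Z.start < S.start, Z.start < S.end, Z.end > S.start, Z.end < S.end.
That pattern is 'overlaps'.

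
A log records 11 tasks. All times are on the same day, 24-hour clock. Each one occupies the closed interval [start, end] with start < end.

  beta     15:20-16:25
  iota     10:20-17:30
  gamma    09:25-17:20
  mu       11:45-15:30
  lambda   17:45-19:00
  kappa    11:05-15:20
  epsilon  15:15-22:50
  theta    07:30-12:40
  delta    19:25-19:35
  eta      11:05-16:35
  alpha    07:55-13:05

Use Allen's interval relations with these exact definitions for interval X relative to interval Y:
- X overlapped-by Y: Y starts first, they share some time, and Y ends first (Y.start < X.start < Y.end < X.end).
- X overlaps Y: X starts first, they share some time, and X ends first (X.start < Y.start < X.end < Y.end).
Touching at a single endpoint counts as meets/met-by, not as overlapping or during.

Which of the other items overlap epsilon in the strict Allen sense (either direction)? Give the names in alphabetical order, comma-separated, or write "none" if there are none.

eta, gamma, iota, kappa, mu

Target epsilon = [15:15, 22:50].
alpha [07:55, 13:05] → before → no.
beta [15:20, 16:25] → during → no.
delta [19:25, 19:35] → during → no.
eta [11:05, 16:35] → overlaps → yes.
gamma [09:25, 17:20] → overlaps → yes.
iota [10:20, 17:30] → overlaps → yes.
kappa [11:05, 15:20] → overlaps → yes.
lambda [17:45, 19:00] → during → no.
mu [11:45, 15:30] → overlaps → yes.
theta [07:30, 12:40] → before → no.
Result: eta, gamma, iota, kappa, mu.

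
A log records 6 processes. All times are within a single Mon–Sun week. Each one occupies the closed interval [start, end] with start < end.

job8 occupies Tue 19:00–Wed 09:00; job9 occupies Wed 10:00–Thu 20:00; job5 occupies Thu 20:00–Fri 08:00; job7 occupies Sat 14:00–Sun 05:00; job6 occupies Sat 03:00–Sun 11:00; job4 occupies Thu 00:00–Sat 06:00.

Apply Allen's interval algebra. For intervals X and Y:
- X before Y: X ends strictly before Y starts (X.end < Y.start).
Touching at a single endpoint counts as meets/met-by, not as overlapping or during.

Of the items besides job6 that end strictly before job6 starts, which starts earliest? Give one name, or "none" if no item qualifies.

job8

Target job6 = [Sat 03:00, Sun 11:00].
job4 [Thu 00:00, Sat 06:00] → overlaps → excluded.
job5 [Thu 20:00, Fri 08:00] → before → candidate.
job7 [Sat 14:00, Sun 05:00] → during → excluded.
job8 [Tue 19:00, Wed 09:00] → before → candidate.
job9 [Wed 10:00, Thu 20:00] → before → candidate.
Among candidates, earliest start is Tue 19:00 → job8.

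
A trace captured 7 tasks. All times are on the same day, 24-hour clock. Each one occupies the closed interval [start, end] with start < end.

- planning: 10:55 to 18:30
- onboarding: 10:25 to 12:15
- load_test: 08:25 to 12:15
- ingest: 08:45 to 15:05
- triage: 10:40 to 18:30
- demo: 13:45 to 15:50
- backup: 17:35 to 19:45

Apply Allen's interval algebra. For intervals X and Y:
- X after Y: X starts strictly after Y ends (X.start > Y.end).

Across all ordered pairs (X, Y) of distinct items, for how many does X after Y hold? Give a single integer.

6

Checking all 42 ordered pairs for relation 'after'; matching pairs in alphabetical order:
(backup, demo): backup after demo ✓
(backup, ingest): backup after ingest ✓
(backup, load_test): backup after load_test ✓
(backup, onboarding): backup after onboarding ✓
(demo, load_test): demo after load_test ✓
(demo, onboarding): demo after onboarding ✓
Count: 6.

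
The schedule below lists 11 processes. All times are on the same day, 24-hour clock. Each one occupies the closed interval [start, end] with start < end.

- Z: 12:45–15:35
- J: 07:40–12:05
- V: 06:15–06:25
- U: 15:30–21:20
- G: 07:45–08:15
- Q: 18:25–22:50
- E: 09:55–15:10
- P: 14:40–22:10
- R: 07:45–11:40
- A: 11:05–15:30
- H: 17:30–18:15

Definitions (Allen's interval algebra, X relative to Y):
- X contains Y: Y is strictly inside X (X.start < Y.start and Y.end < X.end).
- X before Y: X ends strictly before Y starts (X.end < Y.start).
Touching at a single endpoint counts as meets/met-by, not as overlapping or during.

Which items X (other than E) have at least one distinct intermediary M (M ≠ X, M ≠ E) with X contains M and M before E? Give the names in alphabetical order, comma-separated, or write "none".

Target E = [09:55, 15:10].
Intermediaries M with M before E: G, V.
Via G — items with X contains G: J.
Via V — items with X contains V: none.
Union: J.

J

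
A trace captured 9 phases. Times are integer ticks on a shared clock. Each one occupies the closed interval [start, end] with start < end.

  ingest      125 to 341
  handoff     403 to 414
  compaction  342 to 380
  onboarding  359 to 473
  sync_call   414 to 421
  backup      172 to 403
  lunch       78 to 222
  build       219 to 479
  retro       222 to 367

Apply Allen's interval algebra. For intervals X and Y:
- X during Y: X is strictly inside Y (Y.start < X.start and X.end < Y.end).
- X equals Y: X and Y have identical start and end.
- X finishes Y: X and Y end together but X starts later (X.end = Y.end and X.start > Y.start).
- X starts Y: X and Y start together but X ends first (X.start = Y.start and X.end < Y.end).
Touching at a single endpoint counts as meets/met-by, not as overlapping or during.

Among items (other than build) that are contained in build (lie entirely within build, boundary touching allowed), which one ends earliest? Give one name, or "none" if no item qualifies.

Target build = [219, 479].
backup [172, 403] → overlaps → excluded.
compaction [342, 380] → during → candidate.
handoff [403, 414] → during → candidate.
ingest [125, 341] → overlaps → excluded.
lunch [78, 222] → overlaps → excluded.
onboarding [359, 473] → during → candidate.
retro [222, 367] → during → candidate.
sync_call [414, 421] → during → candidate.
Among candidates, earliest end is 367 → retro.

retro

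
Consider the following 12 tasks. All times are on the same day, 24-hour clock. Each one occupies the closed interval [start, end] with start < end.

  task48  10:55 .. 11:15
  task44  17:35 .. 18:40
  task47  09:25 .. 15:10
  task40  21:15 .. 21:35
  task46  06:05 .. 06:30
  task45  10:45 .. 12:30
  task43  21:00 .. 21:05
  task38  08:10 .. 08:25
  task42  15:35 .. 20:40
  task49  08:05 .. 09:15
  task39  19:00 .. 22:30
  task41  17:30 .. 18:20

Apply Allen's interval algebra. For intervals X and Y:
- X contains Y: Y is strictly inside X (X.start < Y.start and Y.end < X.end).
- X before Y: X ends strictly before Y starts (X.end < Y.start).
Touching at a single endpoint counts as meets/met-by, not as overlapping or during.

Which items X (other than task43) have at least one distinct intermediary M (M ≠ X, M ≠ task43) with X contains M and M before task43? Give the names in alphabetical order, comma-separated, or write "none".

task42, task45, task47, task49

Target task43 = [21:00, 21:05].
Intermediaries M with M before task43: task38, task41, task42, task44, task45, task46, task47, task48, task49.
Via task38 — items with X contains task38: task49.
Via task41 — items with X contains task41: task42.
Via task42 — items with X contains task42: none.
Via task44 — items with X contains task44: task42.
Via task45 — items with X contains task45: task47.
Via task46 — items with X contains task46: none.
Via task47 — items with X contains task47: none.
Via task48 — items with X contains task48: task45, task47.
Via task49 — items with X contains task49: none.
Union: task42, task45, task47, task49.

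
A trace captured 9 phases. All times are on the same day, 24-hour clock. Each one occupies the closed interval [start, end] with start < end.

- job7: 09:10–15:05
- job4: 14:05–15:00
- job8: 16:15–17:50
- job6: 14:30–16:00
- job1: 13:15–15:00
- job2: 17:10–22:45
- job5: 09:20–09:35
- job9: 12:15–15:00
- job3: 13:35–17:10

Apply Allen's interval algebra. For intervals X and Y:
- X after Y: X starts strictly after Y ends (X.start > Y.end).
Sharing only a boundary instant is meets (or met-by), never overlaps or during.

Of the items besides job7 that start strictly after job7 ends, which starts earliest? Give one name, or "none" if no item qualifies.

Target job7 = [09:10, 15:05].
job1 [13:15, 15:00] → during → excluded.
job2 [17:10, 22:45] → after → candidate.
job3 [13:35, 17:10] → overlapped-by → excluded.
job4 [14:05, 15:00] → during → excluded.
job5 [09:20, 09:35] → during → excluded.
job6 [14:30, 16:00] → overlapped-by → excluded.
job8 [16:15, 17:50] → after → candidate.
job9 [12:15, 15:00] → during → excluded.
Among candidates, earliest start is 16:15 → job8.

job8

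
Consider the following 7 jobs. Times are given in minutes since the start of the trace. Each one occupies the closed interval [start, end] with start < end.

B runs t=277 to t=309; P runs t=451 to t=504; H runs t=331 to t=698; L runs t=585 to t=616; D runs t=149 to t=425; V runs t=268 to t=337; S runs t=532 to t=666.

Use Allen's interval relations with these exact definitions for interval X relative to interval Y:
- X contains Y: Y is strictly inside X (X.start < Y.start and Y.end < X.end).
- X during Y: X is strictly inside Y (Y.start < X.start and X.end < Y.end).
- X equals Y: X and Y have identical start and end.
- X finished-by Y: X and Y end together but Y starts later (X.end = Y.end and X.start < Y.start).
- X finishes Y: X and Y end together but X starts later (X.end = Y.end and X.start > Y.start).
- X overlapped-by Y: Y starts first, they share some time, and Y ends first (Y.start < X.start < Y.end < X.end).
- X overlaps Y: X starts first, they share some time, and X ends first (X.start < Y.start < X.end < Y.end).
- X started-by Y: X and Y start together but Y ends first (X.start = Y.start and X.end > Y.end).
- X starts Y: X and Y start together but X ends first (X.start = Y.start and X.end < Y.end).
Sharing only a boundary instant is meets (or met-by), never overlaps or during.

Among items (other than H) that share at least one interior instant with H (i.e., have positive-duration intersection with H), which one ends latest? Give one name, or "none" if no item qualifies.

Target H = [t=331, t=698].
B [t=277, t=309] → before → excluded.
D [t=149, t=425] → overlaps → candidate.
L [t=585, t=616] → during → candidate.
P [t=451, t=504] → during → candidate.
S [t=532, t=666] → during → candidate.
V [t=268, t=337] → overlaps → candidate.
Among candidates, latest end is t=666 → S.

S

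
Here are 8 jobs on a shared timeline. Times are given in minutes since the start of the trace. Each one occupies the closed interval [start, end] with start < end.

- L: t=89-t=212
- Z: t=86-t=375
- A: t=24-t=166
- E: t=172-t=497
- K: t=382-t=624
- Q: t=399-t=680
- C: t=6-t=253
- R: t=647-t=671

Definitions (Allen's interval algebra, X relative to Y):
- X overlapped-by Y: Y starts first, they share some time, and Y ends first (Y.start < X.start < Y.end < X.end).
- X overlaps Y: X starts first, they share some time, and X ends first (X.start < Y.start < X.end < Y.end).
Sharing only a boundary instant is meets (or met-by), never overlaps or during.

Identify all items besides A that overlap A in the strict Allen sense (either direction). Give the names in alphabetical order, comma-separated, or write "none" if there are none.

L, Z

Target A = [t=24, t=166].
C [t=6, t=253] → contains → no.
E [t=172, t=497] → after → no.
K [t=382, t=624] → after → no.
L [t=89, t=212] → overlapped-by → yes.
Q [t=399, t=680] → after → no.
R [t=647, t=671] → after → no.
Z [t=86, t=375] → overlapped-by → yes.
Result: L, Z.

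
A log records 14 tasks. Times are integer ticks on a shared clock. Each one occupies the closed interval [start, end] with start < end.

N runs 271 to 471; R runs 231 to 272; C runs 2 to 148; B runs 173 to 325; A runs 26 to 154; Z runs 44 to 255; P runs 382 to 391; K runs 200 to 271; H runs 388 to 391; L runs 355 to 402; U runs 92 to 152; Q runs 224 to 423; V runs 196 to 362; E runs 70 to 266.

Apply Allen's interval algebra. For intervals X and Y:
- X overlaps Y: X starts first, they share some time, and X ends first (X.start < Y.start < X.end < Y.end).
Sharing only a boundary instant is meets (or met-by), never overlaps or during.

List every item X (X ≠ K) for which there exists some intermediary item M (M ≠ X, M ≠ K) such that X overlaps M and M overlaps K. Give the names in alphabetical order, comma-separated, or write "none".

A, C, Z

Target K = [200, 271].
Intermediaries M with M overlaps K: E, Z.
Via E — items with X overlaps E: A, C, Z.
Via Z — items with X overlaps Z: A, C.
Union: A, C, Z.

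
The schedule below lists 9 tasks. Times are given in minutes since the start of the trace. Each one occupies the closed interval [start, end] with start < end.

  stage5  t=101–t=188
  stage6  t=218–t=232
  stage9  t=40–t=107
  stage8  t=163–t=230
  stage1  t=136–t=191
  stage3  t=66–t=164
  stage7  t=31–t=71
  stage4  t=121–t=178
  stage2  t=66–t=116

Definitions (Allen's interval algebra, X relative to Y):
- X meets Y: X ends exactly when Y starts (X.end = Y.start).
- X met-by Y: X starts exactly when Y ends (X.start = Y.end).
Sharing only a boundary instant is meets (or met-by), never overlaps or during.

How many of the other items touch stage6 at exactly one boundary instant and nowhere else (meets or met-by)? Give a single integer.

0

Target stage6 = [t=218, t=232].
stage1 [t=136, t=191] → before → no.
stage2 [t=66, t=116] → before → no.
stage3 [t=66, t=164] → before → no.
stage4 [t=121, t=178] → before → no.
stage5 [t=101, t=188] → before → no.
stage7 [t=31, t=71] → before → no.
stage8 [t=163, t=230] → overlaps → no.
stage9 [t=40, t=107] → before → no.
Total: 0.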